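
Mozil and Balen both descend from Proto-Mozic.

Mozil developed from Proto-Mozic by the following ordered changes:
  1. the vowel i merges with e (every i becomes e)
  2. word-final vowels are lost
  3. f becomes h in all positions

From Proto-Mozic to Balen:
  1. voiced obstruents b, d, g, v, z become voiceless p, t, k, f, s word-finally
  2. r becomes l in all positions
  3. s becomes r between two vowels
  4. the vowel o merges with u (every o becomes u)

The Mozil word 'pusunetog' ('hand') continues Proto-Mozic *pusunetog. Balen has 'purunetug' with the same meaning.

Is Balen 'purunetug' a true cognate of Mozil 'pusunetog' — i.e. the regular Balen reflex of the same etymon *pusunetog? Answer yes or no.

no

Derive the expected Balen reflex of *pusunetog:
Balen: *pusunetog > pusunetok > purunetok > purunetuk  (by final devoicing, rhotacism, vowel merger)
The regular Balen reflex would be 'purunetuk', but the attested form is 'purunetug'. The correspondence is irregular, so they are not cognates (the Balen form has a different source).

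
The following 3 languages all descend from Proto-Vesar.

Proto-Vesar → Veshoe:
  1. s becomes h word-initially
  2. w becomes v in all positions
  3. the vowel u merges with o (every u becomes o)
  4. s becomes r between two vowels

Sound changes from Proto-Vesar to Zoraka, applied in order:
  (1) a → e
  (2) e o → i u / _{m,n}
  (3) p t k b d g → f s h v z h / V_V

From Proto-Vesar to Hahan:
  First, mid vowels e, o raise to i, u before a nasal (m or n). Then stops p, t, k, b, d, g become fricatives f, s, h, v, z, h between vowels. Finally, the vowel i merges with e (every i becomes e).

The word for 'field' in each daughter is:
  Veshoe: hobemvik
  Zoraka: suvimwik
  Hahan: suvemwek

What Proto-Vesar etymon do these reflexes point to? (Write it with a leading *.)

*subemwik

Position 6: Veshoe has v, Zoraka has w, Hahan has w. Zoraka preserves w here (none of its changes turn any other segment into w), so the proto-segment is *w.
Position 1: Veshoe has h, Zoraka has s, Hahan has s. Taking the neighbouring segments as reconstructed: Veshoe h could go back to *s or *h; Zoraka s can only go back to *s; Hahan s can only go back to *s — the one source consistent with every daughter is *s.
Continuing position by position gives *subemwik; check it forward:
Veshoe: *subemwik
  subemwik → hubemwik   [debuccalisation]
  hubemwik → hubemvik   [unconditioned shift]
  hubemvik → hobemvik   [vowel merger]
  hobemvik (rule 4 does not apply)
  giving Veshoe hobemvik.
Zoraka: *subemwik
  subemwik (rule 1 does not apply)
  subemwik → subimwik   [pre-nasal raising]
  subimwik → suvimwik   [intervocalic lenition]
  giving Zoraka suvimwik.
Hahan: start from *subemwik.
  rule 1 (pre-nasal raising): subemwik → subimwik
  rule 2 (intervocalic lenition): subimwik → suvimwik
  rule 3 (vowel merger): suvimwik → suvemwek
  ⇒ Hahan suvemwek
*subemwik is the unique common source.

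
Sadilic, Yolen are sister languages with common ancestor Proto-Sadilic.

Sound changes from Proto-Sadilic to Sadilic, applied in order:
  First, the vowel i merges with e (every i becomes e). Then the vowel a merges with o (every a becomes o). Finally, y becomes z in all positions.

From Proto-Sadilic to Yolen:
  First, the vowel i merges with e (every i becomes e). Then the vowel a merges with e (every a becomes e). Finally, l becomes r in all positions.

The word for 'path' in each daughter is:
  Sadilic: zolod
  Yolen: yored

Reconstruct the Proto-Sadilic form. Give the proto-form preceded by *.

*yolad

Position 1: Sadilic has z, Yolen has y. Yolen preserves y here (none of its changes turn any other segment into y), so the proto-segment is *y.
Position 3: Sadilic has l, Yolen has r. Sadilic preserves l here (none of its changes turn any other segment into l), so the proto-segment is *l.
Position 4: Sadilic has o, Yolen has e. Taking the neighbouring segments as reconstructed: Sadilic o could go back to *a or *o; Yolen e could go back to *a or *e or *i — the one source consistent with every daughter is *a.
This points to *yolad. Verify forward in each daughter:
Sadilic: *yolad > yolod > zolod  (by vowel merger, unconditioned shift)
Yolen: *yolad
  yolad (rule 1 does not apply)
  yolad → yoled   [vowel merger]
  yoled → yored   [unconditioned shift]
  giving Yolen yored.
No other proto-form is consistent with every reflex, so the reconstruction is *yolad.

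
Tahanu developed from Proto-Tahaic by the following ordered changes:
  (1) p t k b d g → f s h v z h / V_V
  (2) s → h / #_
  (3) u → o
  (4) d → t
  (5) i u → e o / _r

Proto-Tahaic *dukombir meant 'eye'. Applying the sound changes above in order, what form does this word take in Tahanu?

Tahanu: *dukombir > duhombir > dohombir > tohombir > tohomber  (by intervocalic lenition, vowel merger, unconditioned shift, pre-rhotic lowering)

tohomber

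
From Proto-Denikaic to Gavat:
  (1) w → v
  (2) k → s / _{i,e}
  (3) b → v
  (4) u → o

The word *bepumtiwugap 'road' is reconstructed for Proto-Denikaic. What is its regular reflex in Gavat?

Gavat: start from *bepumtiwugap.
  rule 1 (unconditioned shift): bepumtiwugap → bepumtivugap
  rule 2: no change — bepumtivugap
  rule 3 (unconditioned shift): bepumtivugap → vepumtivugap
  rule 4 (vowel merger): vepumtivugap → vepomtivogap
  ⇒ Gavat vepomtivogap

vepomtivogap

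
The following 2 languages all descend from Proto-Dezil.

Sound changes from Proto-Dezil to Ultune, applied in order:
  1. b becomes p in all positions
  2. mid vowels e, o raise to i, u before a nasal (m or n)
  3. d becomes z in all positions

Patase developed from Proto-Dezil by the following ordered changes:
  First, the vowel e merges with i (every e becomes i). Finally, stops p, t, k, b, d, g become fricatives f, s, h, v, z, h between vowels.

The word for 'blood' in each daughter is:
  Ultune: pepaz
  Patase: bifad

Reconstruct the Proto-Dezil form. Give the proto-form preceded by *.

Position 5: Ultune has z, Patase has d. Patase preserves d here (none of its changes turn any other segment into d), so the proto-segment is *d.
Position 3: Ultune has p, Patase has f. Taking the neighbouring segments as reconstructed: Ultune p could go back to *p or *b; Patase f could go back to *p or *f — the one source consistent with every daughter is *p.
Position 2: Ultune has e, Patase has i. Ultune preserves e here (none of its changes turn any other segment into e), so the proto-segment is *e.
Verify the candidate proto-form against each daughter:
Ultune: start from *bepad.
  rule 1 (unconditioned shift): bepad → pepad
  rule 2: no change — pepad
  rule 3 (unconditioned shift): pepad → pepaz
  ⇒ Ultune pepaz
Patase: *bepad
  bepad → bipad   [vowel merger]
  bipad → bifad   [intervocalic lenition]
  giving Patase bifad.
No other proto-form is consistent with every reflex, so the reconstruction is *bepad.

*bepad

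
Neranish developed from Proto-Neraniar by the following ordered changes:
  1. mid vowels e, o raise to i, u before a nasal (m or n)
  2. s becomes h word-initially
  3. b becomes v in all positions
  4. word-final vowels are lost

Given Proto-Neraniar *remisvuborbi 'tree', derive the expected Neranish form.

rimisvuvorv

Neranish: *remisvuborbi > rimisvuborbi > rimisvuvorvi > rimisvuvorv  (by pre-nasal raising, unconditioned shift, apocope)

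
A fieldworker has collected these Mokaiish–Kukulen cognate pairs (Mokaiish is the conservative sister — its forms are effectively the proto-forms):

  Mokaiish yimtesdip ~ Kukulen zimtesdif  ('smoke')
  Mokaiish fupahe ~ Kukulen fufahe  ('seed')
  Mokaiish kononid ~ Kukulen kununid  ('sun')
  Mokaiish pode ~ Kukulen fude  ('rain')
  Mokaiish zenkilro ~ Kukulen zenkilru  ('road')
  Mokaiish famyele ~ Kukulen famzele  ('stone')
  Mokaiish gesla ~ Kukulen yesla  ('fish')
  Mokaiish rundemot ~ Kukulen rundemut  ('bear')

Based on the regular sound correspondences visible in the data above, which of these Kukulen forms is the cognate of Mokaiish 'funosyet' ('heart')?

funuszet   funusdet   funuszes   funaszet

funuszet

pode ~ fude, rundemot ~ rundemut — Mokaiish o corresponds to Kukulen u after a consonant, before a consonant other than r, m, n, p, b, f, v.
famyele ~ famzele — Mokaiish y corresponds to Kukulen z after a consonant, before a front vowel.
Applying these to Mokaiish 'funosyet':
  funosyet → funusyet   (o→u after a consonant, before a consonant other than r, m, n, p, b, f, v)
  funusyet → funuszet   (y→z after a consonant, before a front vowel)
So the Kukulen cognate is 'funuszet'.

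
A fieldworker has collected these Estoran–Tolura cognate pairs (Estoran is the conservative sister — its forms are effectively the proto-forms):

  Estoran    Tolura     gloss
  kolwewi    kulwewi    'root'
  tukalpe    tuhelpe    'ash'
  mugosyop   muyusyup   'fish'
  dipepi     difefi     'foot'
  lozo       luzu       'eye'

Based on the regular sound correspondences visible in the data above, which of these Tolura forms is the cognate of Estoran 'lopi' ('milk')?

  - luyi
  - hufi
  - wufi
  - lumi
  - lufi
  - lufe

lufi

mugosyop ~ muyusyup — Estoran o corresponds to Tolura u after a consonant, before a labial obstruent.
dipepi ~ difefi — Estoran p corresponds to Tolura f between vowels (before a front vowel).
Applying these to Estoran 'lopi':
  lopi → lupi   (o→u after a consonant, before a labial obstruent)
  lupi → lufi   (p→f between vowels (before a front vowel))
So the Tolura cognate is 'lufi'.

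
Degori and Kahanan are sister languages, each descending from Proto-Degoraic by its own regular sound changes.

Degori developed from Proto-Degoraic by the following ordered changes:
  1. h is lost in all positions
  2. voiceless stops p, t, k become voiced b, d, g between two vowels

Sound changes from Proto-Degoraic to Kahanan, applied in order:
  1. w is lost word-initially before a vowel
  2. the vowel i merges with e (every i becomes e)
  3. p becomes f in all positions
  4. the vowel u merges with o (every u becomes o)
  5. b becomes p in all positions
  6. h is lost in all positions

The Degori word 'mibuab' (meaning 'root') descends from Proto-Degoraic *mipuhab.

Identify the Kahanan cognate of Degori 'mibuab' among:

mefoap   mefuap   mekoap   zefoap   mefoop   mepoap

Kahanan: *mipuhab
  mipuhab (rule 1 does not apply)
  mipuhab → mepuhab   [vowel merger]
  mepuhab → mefuhab   [unconditioned shift]
  mefuhab → mefohab   [vowel merger]
  mefohab → mefohap   [unconditioned shift]
  mefohap → mefoap   [h-loss]
  giving Kahanan mefoap.

mefoap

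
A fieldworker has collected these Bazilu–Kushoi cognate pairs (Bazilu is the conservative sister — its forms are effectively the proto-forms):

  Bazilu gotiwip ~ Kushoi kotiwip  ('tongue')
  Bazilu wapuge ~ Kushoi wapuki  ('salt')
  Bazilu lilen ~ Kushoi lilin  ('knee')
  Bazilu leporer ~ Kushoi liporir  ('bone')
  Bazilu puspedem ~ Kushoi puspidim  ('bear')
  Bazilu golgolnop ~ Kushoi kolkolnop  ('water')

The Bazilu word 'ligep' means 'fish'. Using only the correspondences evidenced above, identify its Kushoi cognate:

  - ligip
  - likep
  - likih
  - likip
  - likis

likip

wapuge ~ wapuki — Bazilu g corresponds to Kushoi k between vowels (before a front vowel).
leporer ~ liporir — Bazilu e corresponds to Kushoi i after a consonant, before a labial obstruent.
Applying these to Bazilu 'ligep':
  ligep → likep   (g→k between vowels (before a front vowel))
  likep → likip   (e→i after a consonant, before a labial obstruent)
So the Kushoi cognate is 'likip'.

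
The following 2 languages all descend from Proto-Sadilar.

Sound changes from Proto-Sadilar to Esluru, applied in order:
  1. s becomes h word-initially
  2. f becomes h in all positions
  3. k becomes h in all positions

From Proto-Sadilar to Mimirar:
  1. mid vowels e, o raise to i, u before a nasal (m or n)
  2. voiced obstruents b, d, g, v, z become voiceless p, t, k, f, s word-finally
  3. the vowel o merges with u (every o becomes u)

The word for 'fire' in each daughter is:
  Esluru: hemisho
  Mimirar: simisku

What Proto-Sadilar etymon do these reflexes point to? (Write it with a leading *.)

*semisko

Position 2: Esluru has e, Mimirar has i. Esluru preserves e here (none of its changes turn any other segment into e), so the proto-segment is *e.
Position 1: Esluru has h, Mimirar has s. Taking the neighbouring segments as reconstructed: Esluru h could go back to *k or *f or *s or *h; Mimirar s can only go back to *s — the one source consistent with every daughter is *s.
Verify the candidate proto-form against each daughter:
Esluru: *semisko > hemisko > hemisho  (by debuccalisation, unconditioned shift)
Mimirar: *semisko
  semisko → simisko   [pre-nasal raising]
  simisko (rule 2 does not apply)
  simisko → simisku   [vowel merger]
  giving Mimirar simisku.
Only *semisko yields all of Esluru hemisho, Mimirar simisku.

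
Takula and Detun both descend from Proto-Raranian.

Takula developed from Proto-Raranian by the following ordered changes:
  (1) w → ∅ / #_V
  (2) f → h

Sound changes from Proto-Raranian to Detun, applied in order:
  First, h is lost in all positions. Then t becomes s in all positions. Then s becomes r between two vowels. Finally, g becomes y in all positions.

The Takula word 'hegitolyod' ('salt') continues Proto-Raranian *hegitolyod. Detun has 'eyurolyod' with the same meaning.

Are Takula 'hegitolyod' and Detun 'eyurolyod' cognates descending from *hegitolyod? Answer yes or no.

no

Derive the expected Detun reflex of *hegitolyod:
Detun: start from *hegitolyod.
  rule 1 (h-loss): hegitolyod → egitolyod
  rule 2 (unconditioned shift): egitolyod → egisolyod
  rule 3 (rhotacism): egisolyod → egirolyod
  rule 4 (unconditioned shift): egirolyod → eyirolyod
  ⇒ Detun eyirolyod
The regular Detun reflex would be 'eyirolyod', but the attested form is 'eyurolyod'. The correspondence is irregular, so they are not cognates (the Detun form has a different source).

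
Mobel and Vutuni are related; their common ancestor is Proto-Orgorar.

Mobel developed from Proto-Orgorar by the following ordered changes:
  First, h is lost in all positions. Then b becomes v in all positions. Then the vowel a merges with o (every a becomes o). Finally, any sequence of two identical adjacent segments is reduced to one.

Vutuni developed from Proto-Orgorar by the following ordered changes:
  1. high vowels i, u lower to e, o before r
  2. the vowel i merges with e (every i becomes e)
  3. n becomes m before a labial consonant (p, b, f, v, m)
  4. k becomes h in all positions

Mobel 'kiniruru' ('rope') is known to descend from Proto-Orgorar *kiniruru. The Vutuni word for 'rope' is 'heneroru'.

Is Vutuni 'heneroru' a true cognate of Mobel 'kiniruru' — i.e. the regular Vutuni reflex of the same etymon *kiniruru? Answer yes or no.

yes

Derive the expected Vutuni reflex of *kiniruru:
Vutuni: *kiniruru
  kiniruru → kineroru   [pre-rhotic lowering]
  kineroru → keneroru   [vowel merger]
  keneroru (rule 3 does not apply)
  keneroru → heneroru   [unconditioned shift]
  giving Vutuni heneroru.
Vutuni 'heneroru' matches the regular reflex exactly, so the pair is cognate.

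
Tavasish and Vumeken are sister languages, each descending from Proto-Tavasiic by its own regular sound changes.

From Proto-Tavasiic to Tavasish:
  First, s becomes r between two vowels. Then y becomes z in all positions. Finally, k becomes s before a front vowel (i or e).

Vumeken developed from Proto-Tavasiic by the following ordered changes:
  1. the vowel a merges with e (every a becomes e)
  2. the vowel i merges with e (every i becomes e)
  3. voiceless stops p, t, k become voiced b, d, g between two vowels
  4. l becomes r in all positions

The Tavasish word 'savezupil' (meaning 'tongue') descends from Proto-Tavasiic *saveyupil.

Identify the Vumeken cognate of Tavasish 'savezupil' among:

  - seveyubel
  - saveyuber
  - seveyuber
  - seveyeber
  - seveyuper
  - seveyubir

Vumeken: *saveyupil
  saveyupil → seveyupil   [vowel merger]
  seveyupil → seveyupel   [vowel merger]
  seveyupel → seveyubel   [intervocalic voicing]
  seveyubel → seveyuber   [unconditioned shift]
  giving Vumeken seveyuber.
Among the options, 'seveyuber' alone shows every Vumeken change applied in order.

seveyuber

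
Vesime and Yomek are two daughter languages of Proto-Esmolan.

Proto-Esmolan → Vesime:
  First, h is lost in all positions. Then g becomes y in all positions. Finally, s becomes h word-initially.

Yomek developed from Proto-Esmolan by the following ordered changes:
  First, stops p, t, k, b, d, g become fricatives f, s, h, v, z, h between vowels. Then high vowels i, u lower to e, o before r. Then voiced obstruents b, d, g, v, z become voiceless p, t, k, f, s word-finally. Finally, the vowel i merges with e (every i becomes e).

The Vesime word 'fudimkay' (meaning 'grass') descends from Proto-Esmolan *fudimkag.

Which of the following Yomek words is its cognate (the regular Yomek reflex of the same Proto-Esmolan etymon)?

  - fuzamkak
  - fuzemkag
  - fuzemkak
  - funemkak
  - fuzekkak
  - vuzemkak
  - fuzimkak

fuzemkak

Yomek: *fudimkag > fuzimkag > fuzimkak > fuzemkak  (by intervocalic lenition, final devoicing, vowel merger)
The other candidates each miss or misapply at least one Yomek change.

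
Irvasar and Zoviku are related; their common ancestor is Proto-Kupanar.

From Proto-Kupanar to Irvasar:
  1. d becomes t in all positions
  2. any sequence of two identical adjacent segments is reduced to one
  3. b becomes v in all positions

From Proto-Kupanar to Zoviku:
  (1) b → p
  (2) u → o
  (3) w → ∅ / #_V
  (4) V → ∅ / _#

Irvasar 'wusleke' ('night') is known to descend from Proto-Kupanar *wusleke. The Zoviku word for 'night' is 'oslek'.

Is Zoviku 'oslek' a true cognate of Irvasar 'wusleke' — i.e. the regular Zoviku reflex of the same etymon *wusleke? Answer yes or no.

Derive the expected Zoviku reflex of *wusleke:
Zoviku: start from *wusleke.
  rule 1: no change — wusleke
  rule 2 (vowel merger): wusleke → wosleke
  rule 3 (glide loss): wosleke → osleke
  rule 4 (apocope): osleke → oslek
  ⇒ Zoviku oslek
Zoviku 'oslek' matches the regular reflex exactly, so the pair is cognate.

yes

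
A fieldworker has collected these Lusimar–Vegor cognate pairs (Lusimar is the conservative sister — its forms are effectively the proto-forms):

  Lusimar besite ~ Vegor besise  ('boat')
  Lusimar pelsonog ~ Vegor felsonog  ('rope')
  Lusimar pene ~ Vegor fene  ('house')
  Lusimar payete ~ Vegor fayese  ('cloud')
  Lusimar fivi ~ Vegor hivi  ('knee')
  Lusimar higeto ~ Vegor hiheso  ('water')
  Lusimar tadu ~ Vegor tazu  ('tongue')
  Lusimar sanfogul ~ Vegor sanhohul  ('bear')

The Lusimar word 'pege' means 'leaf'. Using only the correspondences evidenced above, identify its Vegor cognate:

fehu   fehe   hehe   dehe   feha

fehe

pelsonog ~ felsonog, pene ~ fene — Lusimar p corresponds to Vegor f word-initially before a front vowel.
higeto ~ hiheso — Lusimar g corresponds to Vegor h between vowels (before a front vowel).
Applying these to Lusimar 'pege':
  pege → fege   (p→f word-initially before a front vowel)
  fege → fehe   (g→h between vowels (before a front vowel))
So the Vegor cognate is 'fehe'.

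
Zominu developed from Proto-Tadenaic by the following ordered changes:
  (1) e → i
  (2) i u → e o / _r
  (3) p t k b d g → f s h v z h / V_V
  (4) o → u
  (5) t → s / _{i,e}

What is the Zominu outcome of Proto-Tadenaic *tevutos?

Zominu: *tevutos
  tevutos → tivutos   [vowel merger]
  tivutos (rule 2 does not apply)
  tivutos → tivusos   [intervocalic lenition]
  tivusos → tivusus   [vowel merger]
  tivusus → sivusus   [palatalisation]
  giving Zominu sivusus.

sivusus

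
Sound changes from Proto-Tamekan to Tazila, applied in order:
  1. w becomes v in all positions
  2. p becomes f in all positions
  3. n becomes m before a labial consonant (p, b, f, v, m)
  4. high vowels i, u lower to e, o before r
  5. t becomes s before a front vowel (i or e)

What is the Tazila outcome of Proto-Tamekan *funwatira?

Tazila: *funwatira > funvatira > fumvatira > fumvatera > fumvasera  (by unconditioned shift, nasal place assimilation, pre-rhotic lowering, palatalisation)

fumvasera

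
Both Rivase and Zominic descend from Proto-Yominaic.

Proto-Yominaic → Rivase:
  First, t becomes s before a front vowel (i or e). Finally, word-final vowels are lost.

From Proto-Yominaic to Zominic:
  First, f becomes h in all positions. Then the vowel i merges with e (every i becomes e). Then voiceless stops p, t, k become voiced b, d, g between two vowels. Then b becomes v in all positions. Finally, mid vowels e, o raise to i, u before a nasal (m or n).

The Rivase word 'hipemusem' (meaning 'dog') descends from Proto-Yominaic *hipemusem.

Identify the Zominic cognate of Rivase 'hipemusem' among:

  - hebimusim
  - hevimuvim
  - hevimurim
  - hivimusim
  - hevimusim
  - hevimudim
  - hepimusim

Zominic: *hipemusem
  hipemusem (rule 1 does not apply)
  hipemusem → hepemusem   [vowel merger]
  hepemusem → hebemusem   [intervocalic voicing]
  hebemusem → hevemusem   [unconditioned shift]
  hevemusem → hevimusim   [pre-nasal raising]
  giving Zominic hevimusim.
The other candidates each miss or misapply at least one Zominic change.

hevimusim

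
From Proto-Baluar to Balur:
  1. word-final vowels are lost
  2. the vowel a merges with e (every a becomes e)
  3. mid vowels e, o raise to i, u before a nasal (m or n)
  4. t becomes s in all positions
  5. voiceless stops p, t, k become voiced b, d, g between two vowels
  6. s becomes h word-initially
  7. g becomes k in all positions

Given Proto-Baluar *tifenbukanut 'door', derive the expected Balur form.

Balur: start from *tifenbukanut.
  rule 1: no change — tifenbukanut
  rule 2 (vowel merger): tifenbukanut → tifenbukenut
  rule 3 (pre-nasal raising): tifenbukenut → tifinbukinut
  rule 4 (unconditioned shift): tifinbukinut → sifinbukinus
  rule 5 (intervocalic voicing): sifinbukinus → sifinbuginus
  rule 6 (debuccalisation): sifinbuginus → hifinbuginus
  rule 7 (unconditioned shift): hifinbuginus → hifinbukinus
  ⇒ Balur hifinbukinus

hifinbukinus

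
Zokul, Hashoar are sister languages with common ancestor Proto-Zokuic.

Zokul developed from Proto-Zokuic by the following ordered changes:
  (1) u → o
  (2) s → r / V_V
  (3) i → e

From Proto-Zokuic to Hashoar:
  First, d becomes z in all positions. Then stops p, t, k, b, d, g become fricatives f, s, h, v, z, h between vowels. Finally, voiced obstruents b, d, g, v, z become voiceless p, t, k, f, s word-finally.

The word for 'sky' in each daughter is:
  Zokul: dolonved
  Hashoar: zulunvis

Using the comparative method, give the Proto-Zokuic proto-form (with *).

Position 2: Zokul has o, Hashoar has u. Hashoar preserves u here (none of its changes turn any other segment into u), so the proto-segment is *u.
Position 7: Zokul has e, Hashoar has i. Hashoar preserves i here (none of its changes turn any other segment into i), so the proto-segment is *i.
Position 8: Zokul has d, Hashoar has s. Zokul preserves d here (none of its changes turn any other segment into d), so the proto-segment is *d.
This points to *dulunvid. Verify forward in each daughter:
Zokul: *dulunvid > dolonvid > dolonved  (by vowel merger, vowel merger)
Hashoar: *dulunvid > zulunviz > zulunvis  (by unconditioned shift, final devoicing)
*dulunvid is the unique common source.

*dulunvid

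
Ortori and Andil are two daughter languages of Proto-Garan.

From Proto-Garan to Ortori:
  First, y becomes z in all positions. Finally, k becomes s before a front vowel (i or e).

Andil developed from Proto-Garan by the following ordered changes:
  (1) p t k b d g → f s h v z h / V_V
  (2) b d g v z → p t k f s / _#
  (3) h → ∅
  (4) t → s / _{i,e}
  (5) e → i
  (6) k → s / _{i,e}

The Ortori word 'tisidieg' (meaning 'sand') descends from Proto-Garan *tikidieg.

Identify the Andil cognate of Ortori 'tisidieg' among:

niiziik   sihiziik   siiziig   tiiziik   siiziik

Andil: *tikidieg
  tikidieg → tihizieg   [intervocalic lenition]
  tihizieg → tihiziek   [final devoicing]
  tihiziek → tiiziek   [h-loss]
  tiiziek → siiziek   [palatalisation]
  siiziek → siiziik   [vowel merger]
  siiziik (rule 6 does not apply)
  giving Andil siiziik.
Among the options, 'siiziik' alone shows every Andil change applied in order.

siiziik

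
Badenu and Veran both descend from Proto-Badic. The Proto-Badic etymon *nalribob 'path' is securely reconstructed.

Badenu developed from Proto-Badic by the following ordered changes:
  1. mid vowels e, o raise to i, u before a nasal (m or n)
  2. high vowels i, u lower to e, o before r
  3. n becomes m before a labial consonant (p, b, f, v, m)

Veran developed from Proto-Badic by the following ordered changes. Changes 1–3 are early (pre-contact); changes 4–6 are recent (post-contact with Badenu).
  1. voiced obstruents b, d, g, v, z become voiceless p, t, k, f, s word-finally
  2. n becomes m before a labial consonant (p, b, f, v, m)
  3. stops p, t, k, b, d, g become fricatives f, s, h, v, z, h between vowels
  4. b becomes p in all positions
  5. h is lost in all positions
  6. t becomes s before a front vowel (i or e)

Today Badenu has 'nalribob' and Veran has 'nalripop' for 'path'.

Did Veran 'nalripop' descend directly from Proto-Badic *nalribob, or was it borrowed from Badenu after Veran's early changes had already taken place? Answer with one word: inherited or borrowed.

If inherited, *nalribob would pass through all of Veran's changes:
Veran: start from *nalribob.
  rule 1 (final devoicing): nalribob → nalribop
  rule 2: no change — nalribop
  rule 3 (intervocalic lenition): nalribop → nalrivop
  rule 4: no change — nalrivop
  rule 5: no change — nalrivop
  rule 6: no change — nalrivop
  ⇒ Veran nalrivop
If borrowed from Badenu 'nalribob' after the early changes, it would undergo only the recent ones:
  rule 4 (unconditioned shift): nalribob → nalripop
  rule 5 (h-loss): no change (nalripop)
  rule 6 (palatalisation): no change (nalripop)
  ⇒ as a loan: nalripop
Veran 'nalripop' matches the loan outcome 'nalripop', not the inherited 'nalrivop' — it skipped the early Veran changes, so it was borrowed from Badenu.

borrowed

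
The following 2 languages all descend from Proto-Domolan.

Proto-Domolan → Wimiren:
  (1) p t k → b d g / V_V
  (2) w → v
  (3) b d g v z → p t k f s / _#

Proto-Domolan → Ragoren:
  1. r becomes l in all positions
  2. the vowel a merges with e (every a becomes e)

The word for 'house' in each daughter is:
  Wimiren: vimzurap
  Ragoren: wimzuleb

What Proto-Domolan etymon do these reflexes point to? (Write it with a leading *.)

*wimzurab

Position 1: Wimiren has v, Ragoren has w. Ragoren preserves w here (none of its changes turn any other segment into w), so the proto-segment is *w.
Position 8: Wimiren has p, Ragoren has b. Ragoren preserves b here (none of its changes turn any other segment into b), so the proto-segment is *b.
Position 6: Wimiren has r, Ragoren has l. Wimiren preserves r here (none of its changes turn any other segment into r), so the proto-segment is *r.
Continuing position by position gives *wimzurab; check it forward:
Wimiren: *wimzurab > vimzurab > vimzurap  (by unconditioned shift, final devoicing)
Ragoren: start from *wimzurab.
  rule 1 (unconditioned shift): wimzurab → wimzulab
  rule 2 (vowel merger): wimzulab → wimzuleb
  ⇒ Ragoren wimzuleb
Only *wimzurab yields all of Wimiren vimzurap, Ragoren wimzuleb.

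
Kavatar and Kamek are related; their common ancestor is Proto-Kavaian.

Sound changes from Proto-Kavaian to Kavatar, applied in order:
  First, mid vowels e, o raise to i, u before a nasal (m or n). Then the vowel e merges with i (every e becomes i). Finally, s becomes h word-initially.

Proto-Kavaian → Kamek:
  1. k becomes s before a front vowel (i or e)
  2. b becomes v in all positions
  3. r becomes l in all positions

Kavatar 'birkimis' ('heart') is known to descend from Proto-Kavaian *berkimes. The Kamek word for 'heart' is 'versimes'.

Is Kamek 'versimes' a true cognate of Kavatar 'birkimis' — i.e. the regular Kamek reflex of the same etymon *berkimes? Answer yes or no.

Derive the expected Kamek reflex of *berkimes:
Kamek: *berkimes > bersimes > versimes > velsimes  (by palatalisation, unconditioned shift, unconditioned shift)
The regular Kamek reflex would be 'velsimes', but the attested form is 'versimes'. The correspondence is irregular, so they are not cognates (the Kamek form has a different source).

no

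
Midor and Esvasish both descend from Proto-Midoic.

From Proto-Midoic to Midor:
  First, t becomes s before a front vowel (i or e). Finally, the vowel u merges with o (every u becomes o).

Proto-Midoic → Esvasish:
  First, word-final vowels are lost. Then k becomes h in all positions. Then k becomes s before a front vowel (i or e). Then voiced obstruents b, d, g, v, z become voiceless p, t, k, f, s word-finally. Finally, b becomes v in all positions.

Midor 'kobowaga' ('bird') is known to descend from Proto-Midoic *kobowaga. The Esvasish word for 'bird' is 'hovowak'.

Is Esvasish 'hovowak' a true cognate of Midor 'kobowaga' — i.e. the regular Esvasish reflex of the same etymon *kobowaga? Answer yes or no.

Derive the expected Esvasish reflex of *kobowaga:
Esvasish: start from *kobowaga.
  rule 1 (apocope): kobowaga → kobowag
  rule 2 (unconditioned shift): kobowag → hobowag
  rule 3: no change — hobowag
  rule 4 (final devoicing): hobowag → hobowak
  rule 5 (unconditioned shift): hobowak → hovowak
  ⇒ Esvasish hovowak
Esvasish 'hovowak' matches the regular reflex exactly, so the pair is cognate.

yes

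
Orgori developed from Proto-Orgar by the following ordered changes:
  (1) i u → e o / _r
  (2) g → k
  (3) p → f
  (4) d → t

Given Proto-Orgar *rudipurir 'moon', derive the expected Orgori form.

rutiforer

Orgori: start from *rudipurir.
  rule 1 (pre-rhotic lowering): rudipurir → rudiporer
  rule 2: no change — rudiporer
  rule 3 (unconditioned shift): rudiporer → rudiforer
  rule 4 (unconditioned shift): rudiforer → rutiforer
  ⇒ Orgori rutiforer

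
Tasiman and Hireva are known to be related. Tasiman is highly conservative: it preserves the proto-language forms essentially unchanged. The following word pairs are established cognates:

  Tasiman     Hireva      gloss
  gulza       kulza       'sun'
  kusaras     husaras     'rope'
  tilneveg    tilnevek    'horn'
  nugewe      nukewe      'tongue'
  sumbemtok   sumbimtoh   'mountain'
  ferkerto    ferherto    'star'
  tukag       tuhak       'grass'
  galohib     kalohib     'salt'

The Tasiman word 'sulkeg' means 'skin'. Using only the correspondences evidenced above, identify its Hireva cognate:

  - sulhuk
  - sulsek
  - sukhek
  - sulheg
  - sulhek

sulhek

ferkerto ~ ferherto — Tasiman k corresponds to Hireva h after a consonant, before a front vowel.
tilneveg ~ tilnevek, tukag ~ tuhak — Tasiman g corresponds to Hireva k word-finally.
Applying these to Tasiman 'sulkeg':
  sulkeg → sulheg   (k→h after a consonant, before a front vowel)
  sulheg → sulhek   (g→k word-finally)
So the Hireva cognate is 'sulhek'.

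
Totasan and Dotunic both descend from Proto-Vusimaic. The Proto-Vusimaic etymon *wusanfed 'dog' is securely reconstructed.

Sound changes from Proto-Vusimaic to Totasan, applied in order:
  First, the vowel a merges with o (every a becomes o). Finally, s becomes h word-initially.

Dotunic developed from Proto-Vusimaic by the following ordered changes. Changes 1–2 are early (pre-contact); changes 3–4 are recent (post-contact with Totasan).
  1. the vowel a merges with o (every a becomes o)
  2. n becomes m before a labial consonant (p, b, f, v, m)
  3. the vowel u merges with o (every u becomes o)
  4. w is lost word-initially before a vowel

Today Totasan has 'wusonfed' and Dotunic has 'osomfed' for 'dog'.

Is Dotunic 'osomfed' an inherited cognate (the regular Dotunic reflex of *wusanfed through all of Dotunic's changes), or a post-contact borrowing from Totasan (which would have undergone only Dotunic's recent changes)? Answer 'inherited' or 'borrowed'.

If inherited, *wusanfed would pass through all of Dotunic's changes:
Dotunic: start from *wusanfed.
  rule 1 (vowel merger): wusanfed → wusonfed
  rule 2 (nasal place assimilation): wusonfed → wusomfed
  rule 3 (vowel merger): wusomfed → wosomfed
  rule 4 (glide loss): wosomfed → osomfed
  ⇒ Dotunic osomfed
If borrowed from Totasan 'wusonfed' after the early changes, it would undergo only the recent ones:
  rule 3 (vowel merger): wusonfed → wosonfed
  rule 4 (glide loss): wosonfed → osonfed
  ⇒ as a loan: osonfed
Dotunic 'osomfed' matches the inherited outcome exactly, so it is an inherited cognate, not a loan.

inherited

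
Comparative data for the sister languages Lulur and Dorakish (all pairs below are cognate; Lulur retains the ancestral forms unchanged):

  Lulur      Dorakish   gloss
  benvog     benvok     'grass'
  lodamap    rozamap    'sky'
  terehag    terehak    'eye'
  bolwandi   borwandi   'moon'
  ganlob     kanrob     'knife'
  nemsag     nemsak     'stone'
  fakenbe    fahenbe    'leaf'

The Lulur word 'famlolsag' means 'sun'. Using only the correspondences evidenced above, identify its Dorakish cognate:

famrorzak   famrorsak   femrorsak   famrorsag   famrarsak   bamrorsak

ganlob ~ kanrob — Lulur l corresponds to Dorakish r after a consonant, before a back vowel.
bolwandi ~ borwandi — Lulur l corresponds to Dorakish r after a vowel, before a consonant other than r, m, n, p, b, f, v.
benvog ~ benvok, terehag ~ terehak — Lulur g corresponds to Dorakish k word-finally.
Applying these to Lulur 'famlolsag':
  famlolsag → famrolsag   (l→r after a consonant, before a back vowel)
  famrolsag → famrorsag   (l→r after a vowel, before a consonant other than r, m, n, p, b, f, v)
  famrorsag → famrorsak   (g→k word-finally)
So the Dorakish cognate is 'famrorsak'.

famrorsak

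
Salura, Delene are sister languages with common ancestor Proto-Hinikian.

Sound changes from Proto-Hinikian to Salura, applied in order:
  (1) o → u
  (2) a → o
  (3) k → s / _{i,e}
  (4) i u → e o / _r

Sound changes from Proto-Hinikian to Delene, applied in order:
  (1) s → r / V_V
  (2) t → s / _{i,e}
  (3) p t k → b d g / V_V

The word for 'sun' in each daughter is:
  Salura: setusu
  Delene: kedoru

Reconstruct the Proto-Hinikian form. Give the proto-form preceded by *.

*ketosu

Position 5: Salura has s, Delene has r. Taking the neighbouring segments as reconstructed: Salura s can only go back to *s; Delene r could go back to *s or *r — the one source consistent with every daughter is *s.
Position 1: Salura has s, Delene has k. Delene preserves k here (none of its changes turn any other segment into k), so the proto-segment is *k.
This points to *ketosu. Verify forward in each daughter:
Salura: *ketosu > ketusu > setusu  (by vowel merger, palatalisation)
Delene: start from *ketosu.
  rule 1 (rhotacism): ketosu → ketoru
  rule 2: no change — ketoru
  rule 3 (intervocalic voicing): ketoru → kedoru
  ⇒ Delene kedoru
*ketosu is the unique common source.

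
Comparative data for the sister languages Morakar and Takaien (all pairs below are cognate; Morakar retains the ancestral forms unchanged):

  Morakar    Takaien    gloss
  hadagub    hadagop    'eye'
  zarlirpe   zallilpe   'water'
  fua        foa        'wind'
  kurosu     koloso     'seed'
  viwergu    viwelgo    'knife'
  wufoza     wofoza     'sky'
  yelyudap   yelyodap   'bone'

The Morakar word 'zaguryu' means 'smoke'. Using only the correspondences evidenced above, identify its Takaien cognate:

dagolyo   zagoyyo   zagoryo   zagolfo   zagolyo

kurosu ~ koloso — Morakar u corresponds to Takaien o after a consonant, before r.
zarlirpe ~ zallilpe, viwergu ~ viwelgo — Morakar r corresponds to Takaien l after a vowel, before a consonant other than r, m, n, p, b, f, v.
kurosu ~ koloso, viwergu ~ viwelgo — Morakar u corresponds to Takaien o word-finally.
Applying these to Morakar 'zaguryu':
  zaguryu → zagoryu   (u→o after a consonant, before r)
  zagoryu → zagolyu   (r→l after a vowel, before a consonant other than r, m, n, p, b, f, v)
  zagolyu → zagolyo   (u→o word-finally)
So the Takaien cognate is 'zagolyo'.

zagolyo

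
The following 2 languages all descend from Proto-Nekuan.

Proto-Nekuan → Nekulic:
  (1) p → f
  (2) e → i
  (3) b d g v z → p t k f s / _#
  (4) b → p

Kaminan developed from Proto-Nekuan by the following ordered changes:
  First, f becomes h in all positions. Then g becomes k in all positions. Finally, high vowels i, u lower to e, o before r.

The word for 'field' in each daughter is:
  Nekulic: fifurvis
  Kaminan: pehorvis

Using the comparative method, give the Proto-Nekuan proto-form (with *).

Position 4: Nekulic has u, Kaminan has o. Nekulic preserves u here (none of its changes turn any other segment into u), so the proto-segment is *u.
Position 2: Nekulic has i, Kaminan has e. Taking the neighbouring segments as reconstructed: Nekulic i could go back to *e or *i; Kaminan e can only go back to *e — the one source consistent with every daughter is *e.
This points to *pefurvis. Verify forward in each daughter:
Nekulic: *pefurvis
  pefurvis → fefurvis   [unconditioned shift]
  fefurvis → fifurvis   [vowel merger]
  fifurvis (rule 3 does not apply)
  fifurvis (rule 4 does not apply)
  giving Nekulic fifurvis.
Kaminan: *pefurvis > pehurvis > pehorvis  (by unconditioned shift, pre-rhotic lowering)
No other proto-form is consistent with every reflex, so the reconstruction is *pefurvis.

*pefurvis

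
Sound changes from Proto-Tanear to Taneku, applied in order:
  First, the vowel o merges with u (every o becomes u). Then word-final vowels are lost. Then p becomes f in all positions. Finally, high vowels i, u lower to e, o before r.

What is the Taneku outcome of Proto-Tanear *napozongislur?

nafuzungislor

Taneku: *napozongislur
  napozongislur → napuzungislur   [vowel merger]
  napuzungislur (rule 2 does not apply)
  napuzungislur → nafuzungislur   [unconditioned shift]
  nafuzungislur → nafuzungislor   [pre-rhotic lowering]
  giving Taneku nafuzungislor.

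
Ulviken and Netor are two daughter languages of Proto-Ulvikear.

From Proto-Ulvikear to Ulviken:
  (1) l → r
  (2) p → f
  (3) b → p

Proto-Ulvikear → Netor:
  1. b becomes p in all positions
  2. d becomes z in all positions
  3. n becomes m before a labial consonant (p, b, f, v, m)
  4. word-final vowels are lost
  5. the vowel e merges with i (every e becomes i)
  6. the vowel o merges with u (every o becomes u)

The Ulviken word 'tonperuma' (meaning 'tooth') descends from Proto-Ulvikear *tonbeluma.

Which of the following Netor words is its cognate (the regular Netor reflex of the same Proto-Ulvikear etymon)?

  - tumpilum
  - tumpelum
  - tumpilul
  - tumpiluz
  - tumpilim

Netor: *tonbeluma
  tonbeluma → tonpeluma   [unconditioned shift]
  tonpeluma (rule 2 does not apply)
  tonpeluma → tompeluma   [nasal place assimilation]
  tompeluma → tompelum   [apocope]
  tompelum → tompilum   [vowel merger]
  tompilum → tumpilum   [vowel merger]
  giving Netor tumpilum.
Only 'tumpilum' matches the regular Netor development of *tonbeluma.

tumpilum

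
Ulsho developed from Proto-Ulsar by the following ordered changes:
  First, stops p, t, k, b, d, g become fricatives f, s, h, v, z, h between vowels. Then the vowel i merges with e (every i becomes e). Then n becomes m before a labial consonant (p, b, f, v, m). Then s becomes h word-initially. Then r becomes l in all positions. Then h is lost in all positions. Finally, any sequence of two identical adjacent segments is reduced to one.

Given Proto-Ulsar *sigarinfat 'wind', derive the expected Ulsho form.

ealemfat

Ulsho: *sigarinfat > siharinfat > seharenfat > seharemfat > heharemfat > hehalemfat > ealemfat  (by intervocalic lenition, vowel merger, nasal place assimilation, debuccalisation, unconditioned shift, h-loss)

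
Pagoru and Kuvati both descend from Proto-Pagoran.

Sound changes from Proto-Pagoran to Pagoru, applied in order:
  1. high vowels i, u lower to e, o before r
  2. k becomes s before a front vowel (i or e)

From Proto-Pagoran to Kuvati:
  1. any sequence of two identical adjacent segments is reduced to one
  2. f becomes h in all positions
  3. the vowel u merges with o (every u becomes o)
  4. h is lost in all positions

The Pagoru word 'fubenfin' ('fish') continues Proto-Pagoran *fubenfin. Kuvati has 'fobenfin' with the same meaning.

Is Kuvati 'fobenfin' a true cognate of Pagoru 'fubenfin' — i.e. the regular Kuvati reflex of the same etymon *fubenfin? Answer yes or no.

no

Derive the expected Kuvati reflex of *fubenfin:
Kuvati: *fubenfin > hubenhin > hobenhin > obenin  (by unconditioned shift, vowel merger, h-loss)
The regular Kuvati reflex would be 'obenin', but the attested form is 'fobenfin'. The correspondence is irregular, so they are not cognates (the Kuvati form has a different source).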